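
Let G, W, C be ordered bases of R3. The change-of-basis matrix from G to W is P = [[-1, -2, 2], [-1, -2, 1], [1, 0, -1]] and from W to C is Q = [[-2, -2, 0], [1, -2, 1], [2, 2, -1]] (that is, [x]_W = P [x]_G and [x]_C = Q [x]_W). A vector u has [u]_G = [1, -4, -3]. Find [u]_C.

Composing the changes, [u]_C = Q P [u]_G.
Q P = [[4, 8, -6], [2, 2, -1], [-5, -8, 7]]; applying this to [1, -4, -3] gives [-10, -3, 6].

[-10, -3, 6]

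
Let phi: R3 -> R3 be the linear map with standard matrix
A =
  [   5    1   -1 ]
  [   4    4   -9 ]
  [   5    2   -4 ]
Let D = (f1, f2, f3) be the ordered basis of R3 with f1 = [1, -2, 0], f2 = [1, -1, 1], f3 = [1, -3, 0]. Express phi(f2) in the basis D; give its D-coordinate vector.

Column 2 of [phi]_D is the D-coordinate vector of phi(f2).
In standard coordinates phi(f2) = A f2 = [3, -9, -1].
Converting to D: [3, -9, -1] = 2f1 - f2 + 2f3, so the coordinate vector is [2, -1, 2].

[2, -1, 2]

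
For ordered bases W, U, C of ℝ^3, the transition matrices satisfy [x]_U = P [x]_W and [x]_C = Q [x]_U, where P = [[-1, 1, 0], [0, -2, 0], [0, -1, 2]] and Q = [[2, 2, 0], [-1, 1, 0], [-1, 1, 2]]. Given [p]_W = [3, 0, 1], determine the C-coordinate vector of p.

[-6, 3, 7]

First [p]_U = P [p]_W = [-3, 0, 2].
Then [p]_C = Q [p]_U = [-6, 3, 7].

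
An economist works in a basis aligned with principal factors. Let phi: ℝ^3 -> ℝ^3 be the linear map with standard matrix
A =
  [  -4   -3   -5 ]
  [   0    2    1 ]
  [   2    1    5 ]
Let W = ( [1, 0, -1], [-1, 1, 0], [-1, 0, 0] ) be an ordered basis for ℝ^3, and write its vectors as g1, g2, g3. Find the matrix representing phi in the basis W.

The j-th column of [phi]_W is [phi(gj)]_W.
phi(g1) = A g1 = [1, -1, -3] = 3g1 - g2 + 3g3, so column 1 is [3, -1, 3].
Repeating for g2, g3 and assembling the columns gives [[3, 1, 2], [-1, 2, 0], [3, -2, -2]].

[[3, 1, 2], [-1, 2, 0], [3, -2, -2]]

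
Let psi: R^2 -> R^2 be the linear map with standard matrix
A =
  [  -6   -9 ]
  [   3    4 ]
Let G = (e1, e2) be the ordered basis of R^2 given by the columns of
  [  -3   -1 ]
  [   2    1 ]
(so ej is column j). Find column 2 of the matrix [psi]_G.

Column 2 of [psi]_G is the G-coordinate vector of psi(e2).
In standard coordinates psi(e2) = A e2 = (-3, 1).
Converting to G: (-3, 1) = 2e1 - 3e2, so the coordinate vector is (2, -3).

(2, -3)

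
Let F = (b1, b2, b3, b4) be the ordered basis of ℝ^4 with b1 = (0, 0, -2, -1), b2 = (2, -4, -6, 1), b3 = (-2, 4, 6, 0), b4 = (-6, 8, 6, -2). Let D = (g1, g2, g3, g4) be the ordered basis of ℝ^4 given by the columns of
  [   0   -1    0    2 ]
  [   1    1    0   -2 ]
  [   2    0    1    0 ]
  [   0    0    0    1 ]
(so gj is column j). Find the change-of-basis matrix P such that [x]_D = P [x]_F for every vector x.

Take x = bj: its F-coordinates are the j-th standard unit vector, so P e_j — column j of P — equals [bj]_D.
b1 = 0·g1 - 2g2 - 2g3 - g4, giving column 1 = (0, -2, -2, -1); repeating for each j gives P = [[0, -2, 2, 2], [-2, 0, 2, 2], [-2, -2, 2, 2], [-1, 1, 0, -2]].

[[0, -2, 2, 2], [-2, 0, 2, 2], [-2, -2, 2, 2], [-1, 1, 0, -2]]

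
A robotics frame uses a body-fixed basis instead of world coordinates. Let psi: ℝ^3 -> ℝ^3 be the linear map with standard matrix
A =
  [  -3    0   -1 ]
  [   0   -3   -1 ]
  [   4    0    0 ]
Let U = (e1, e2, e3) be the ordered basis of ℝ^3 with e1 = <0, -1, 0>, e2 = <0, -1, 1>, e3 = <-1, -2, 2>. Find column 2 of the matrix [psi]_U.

Compute psi(e2) = A e2 = <-1, 2, 0> in standard coordinates.
Then write this in U-coordinates: solve for y in y_1 e1 + ... + y_3 e3 = <-1, 2, 0>.
This gives y = <-2, -2, 1>, which is column 2 of [psi]_U.

<-2, -2, 1>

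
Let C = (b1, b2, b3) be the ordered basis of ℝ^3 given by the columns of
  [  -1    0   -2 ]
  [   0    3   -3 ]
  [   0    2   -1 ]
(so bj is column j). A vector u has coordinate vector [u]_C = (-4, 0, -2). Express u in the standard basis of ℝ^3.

(8, 6, 2)

u = M [u]_C, where M has columns b1, ..., b3.
Carrying out the matrix-vector product, u = (8, 6, 2).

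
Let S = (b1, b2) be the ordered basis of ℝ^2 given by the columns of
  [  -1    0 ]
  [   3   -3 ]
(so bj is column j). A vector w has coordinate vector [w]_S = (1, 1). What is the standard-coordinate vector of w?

By definition w = b1 + b2.
Summing componentwise gives (-1, 0).

(-1, 0)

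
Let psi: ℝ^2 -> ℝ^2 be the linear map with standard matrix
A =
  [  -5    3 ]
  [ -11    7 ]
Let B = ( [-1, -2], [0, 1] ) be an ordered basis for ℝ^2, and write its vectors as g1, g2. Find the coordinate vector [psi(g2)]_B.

Column 2 of [psi]_B is the B-coordinate vector of psi(g2).
In standard coordinates psi(g2) = A g2 = [3, 7].
Converting to B: [3, 7] = -3g1 + g2, so the coordinate vector is [-3, 1].

[-3, 1]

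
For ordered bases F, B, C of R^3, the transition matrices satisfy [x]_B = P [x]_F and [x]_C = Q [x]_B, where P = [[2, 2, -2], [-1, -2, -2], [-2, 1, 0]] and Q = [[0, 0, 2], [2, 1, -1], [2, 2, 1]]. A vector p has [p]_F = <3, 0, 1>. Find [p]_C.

First [p]_B = P [p]_F = <4, -5, -6>.
Then [p]_C = Q [p]_B = <-12, 9, -8>.

<-12, 9, -8>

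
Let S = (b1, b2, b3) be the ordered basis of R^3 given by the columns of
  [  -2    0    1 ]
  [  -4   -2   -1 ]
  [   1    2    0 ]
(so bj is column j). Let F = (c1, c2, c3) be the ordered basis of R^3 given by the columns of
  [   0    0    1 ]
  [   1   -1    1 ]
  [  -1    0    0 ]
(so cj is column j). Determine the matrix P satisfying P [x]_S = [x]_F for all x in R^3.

Take x = bj: its S-coordinates are the j-th standard unit vector, so P e_j — column j of P — equals [bj]_F.
b1 = -c1 + c2 - 2c3, giving column 1 = [-1, 1, -2]; repeating for each j gives P = [[-1, -2, 0], [1, 0, 2], [-2, 0, 1]].

[[-1, -2, 0], [1, 0, 2], [-2, 0, 1]]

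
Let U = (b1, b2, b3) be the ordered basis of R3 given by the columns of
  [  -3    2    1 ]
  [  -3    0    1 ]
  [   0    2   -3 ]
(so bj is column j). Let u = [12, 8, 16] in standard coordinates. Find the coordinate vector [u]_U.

We seek scalars with c_1 b1 + ... + c_3 b3 = u; equivalently solve M c = u where the columns of M are b1, ..., b3.
Row-reducing the augmented matrix [M | u] gives c = (-4, 2, -4).
Check: -4b1 + 2b2 - 4b3 = [12, 8, 16].

[-4, 2, -4]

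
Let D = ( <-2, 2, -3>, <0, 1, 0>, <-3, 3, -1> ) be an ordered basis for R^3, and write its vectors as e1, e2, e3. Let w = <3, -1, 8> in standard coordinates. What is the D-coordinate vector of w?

We seek scalars with c_1 e1 + ... + c_3 e3 = w; equivalently solve M c = w where the columns of M are e1, ..., e3.
Solving this 3x3 system gives c = (-3, 2, 1).
Check: -3e1 + 2e2 + e3 = <3, -1, 8>.

<-3, 2, 1>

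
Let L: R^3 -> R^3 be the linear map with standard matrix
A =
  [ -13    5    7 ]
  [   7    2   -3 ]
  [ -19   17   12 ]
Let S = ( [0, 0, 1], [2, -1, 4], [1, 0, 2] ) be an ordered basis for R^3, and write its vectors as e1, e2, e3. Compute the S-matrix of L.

The j-th column of [L]_S is [L(ej)]_S.
L(e1) = A e1 = [7, -3, 12] = -2e1 + 3e2 + e3, so column 1 is [-2, 3, 1].
Repeating for e2, e3 and assembling the columns gives [[-2, -1, 3], [3, 0, -1], [1, -3, 3]].

[[-2, -1, 3], [3, 0, -1], [1, -3, 3]]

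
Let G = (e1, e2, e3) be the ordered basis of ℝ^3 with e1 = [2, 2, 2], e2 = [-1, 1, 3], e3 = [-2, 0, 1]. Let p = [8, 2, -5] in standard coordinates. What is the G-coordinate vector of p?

We seek scalars with c_1 e1 + ... + c_3 e3 = p; equivalently solve M c = p where the columns of M are e1, ..., e3.
Solving this 3x3 system gives c = (3, -4, 1).
Check: 3e1 - 4e2 + e3 = [8, 2, -5].

[3, -4, 1]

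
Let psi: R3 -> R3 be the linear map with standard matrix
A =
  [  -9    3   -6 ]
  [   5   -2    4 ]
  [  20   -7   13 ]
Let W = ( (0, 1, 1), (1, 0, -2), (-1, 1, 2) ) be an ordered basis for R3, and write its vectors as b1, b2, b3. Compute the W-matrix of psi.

The j-th column of [psi]_W is [psi(bj)]_W.
psi(b1) = A b1 = (-3, 2, 6) = 0·b1 - b2 + 2b3, so column 1 is (0, -1, 2).
Repeating for b2, b3 and assembling the columns gives [[0, 0, -1], [-1, 0, 2], [2, -3, 2]].

[[0, 0, -1], [-1, 0, 2], [2, -3, 2]]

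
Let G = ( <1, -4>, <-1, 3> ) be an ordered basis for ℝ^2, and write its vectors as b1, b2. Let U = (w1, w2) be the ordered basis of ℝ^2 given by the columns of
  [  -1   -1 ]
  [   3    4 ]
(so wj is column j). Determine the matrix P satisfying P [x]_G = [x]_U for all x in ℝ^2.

[[0, 1], [-1, 0]]

Let M have columns bj and N have columns wj. Then for every x, N [x]_U = x = M [x]_G, so P = N^(-1) M.
Since det N = -1, N^(-1) has integer entries; multiplying gives P = [[0, 1], [-1, 0]].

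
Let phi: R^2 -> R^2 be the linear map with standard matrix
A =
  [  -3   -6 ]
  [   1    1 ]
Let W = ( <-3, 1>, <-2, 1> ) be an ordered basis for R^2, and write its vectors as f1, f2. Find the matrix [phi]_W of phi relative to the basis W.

The j-th column of [phi]_W is [phi(fj)]_W.
phi(f1) = A f1 = <3, -2> = f1 - 3f2, so column 1 is <1, -3>.
Repeating for f2 and assembling the columns gives [[1, 2], [-3, -3]].

[[1, 2], [-3, -3]]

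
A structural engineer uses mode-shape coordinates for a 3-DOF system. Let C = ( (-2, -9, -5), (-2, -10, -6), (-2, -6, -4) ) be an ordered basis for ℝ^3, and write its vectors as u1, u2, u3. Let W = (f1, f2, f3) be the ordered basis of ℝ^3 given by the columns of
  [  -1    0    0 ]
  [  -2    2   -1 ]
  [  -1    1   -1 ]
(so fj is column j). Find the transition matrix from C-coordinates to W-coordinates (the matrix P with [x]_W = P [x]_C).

[[2, 2, 2], [-2, -2, 0], [1, 2, 2]]

Column j of P is [uj]_W, since P maps C-coordinates to W-coordinates.
Expressing u1 in W: u1 = 2f1 - 2f2 + f3, so column 1 of P is (2, -2, 1).
Doing the same for each uj gives P = [[2, 2, 2], [-2, -2, 0], [1, 2, 2]].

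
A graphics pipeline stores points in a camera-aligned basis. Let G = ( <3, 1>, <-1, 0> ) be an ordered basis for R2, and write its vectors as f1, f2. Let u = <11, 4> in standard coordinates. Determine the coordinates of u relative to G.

[u]_G is the unique c with M c = u, where M has columns f1, f2.
System: 3c_1 - c_2 = 11, c_1 + 0c_2 = 4; solving gives c_1 = 4, c_2 = 1.
Check: 4f1 + f2 = <11, 4>.

<4, 1>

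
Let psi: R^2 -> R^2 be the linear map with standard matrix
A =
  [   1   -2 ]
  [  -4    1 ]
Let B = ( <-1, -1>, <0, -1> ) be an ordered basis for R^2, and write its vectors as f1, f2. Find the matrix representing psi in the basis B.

With P the matrix whose columns are f1, f2, [psi]_B = P^(-1) A P.
Column by column: psi(f1) = A f1 = <1, 3>; its B-coordinates <-1, -2> give column 1.
Continuing for each basis vector yields [psi]_B = [[-1, -2], [-2, 3]].

[[-1, -2], [-2, 3]]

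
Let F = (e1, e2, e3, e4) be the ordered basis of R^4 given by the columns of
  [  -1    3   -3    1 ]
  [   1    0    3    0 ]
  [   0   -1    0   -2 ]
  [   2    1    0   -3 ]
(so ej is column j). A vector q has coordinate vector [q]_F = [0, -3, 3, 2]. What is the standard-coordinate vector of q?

[-16, 9, -1, -9]

The coordinates say q = 0·e1 - 3e2 + 3e3 + 2e4; adding the scaled basis vectors gives [-16, 9, -1, -9].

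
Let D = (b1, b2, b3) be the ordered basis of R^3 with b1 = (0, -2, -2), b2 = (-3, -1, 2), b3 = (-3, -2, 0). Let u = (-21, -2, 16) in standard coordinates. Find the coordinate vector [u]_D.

(-4, 4, 3)

[u]_D is the unique c with M c = u, where M has columns b1, ..., b3.
Row-reducing the augmented matrix [M | u] gives c = (-4, 4, 3).
Check: -4b1 + 4b2 + 3b3 = (-21, -2, 16).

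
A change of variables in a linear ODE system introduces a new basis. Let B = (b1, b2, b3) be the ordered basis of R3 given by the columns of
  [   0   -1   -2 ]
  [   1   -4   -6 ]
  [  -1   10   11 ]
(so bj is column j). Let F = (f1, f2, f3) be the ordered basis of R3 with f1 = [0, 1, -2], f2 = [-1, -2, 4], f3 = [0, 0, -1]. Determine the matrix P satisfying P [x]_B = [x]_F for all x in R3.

[[1, -2, -2], [0, 1, 2], [-1, -2, 1]]

Let M have columns bj and N have columns fj. Then for every x, N [x]_F = x = M [x]_B, so P = N^(-1) M.
Since det N = -1, N^(-1) has integer entries; multiplying gives P = [[1, -2, -2], [0, 1, 2], [-1, -2, 1]].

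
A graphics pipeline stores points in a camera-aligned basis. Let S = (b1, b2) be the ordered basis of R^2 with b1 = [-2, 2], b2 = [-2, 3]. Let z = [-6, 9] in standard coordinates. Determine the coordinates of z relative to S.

We seek scalars with c_1 b1 + c_2 b2 = z; equivalently solve M c = z where the columns of M are b1, b2.
System: -2c_1 - 2c_2 = -6, 2c_1 + 3c_2 = 9; solving gives c_1 = 0, c_2 = 3.
Check: 0·b1 + 3b2 = [-6, 9].

[0, 3]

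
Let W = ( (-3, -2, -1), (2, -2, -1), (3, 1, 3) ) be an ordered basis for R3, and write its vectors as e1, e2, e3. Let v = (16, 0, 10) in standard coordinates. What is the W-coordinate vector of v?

(0, 2, 4)

[v]_W is the unique c with M c = v, where M has columns e1, ..., e3.
Row-reducing the augmented matrix [M | v] gives c = (0, 2, 4).
Check: 0·e1 + 2e2 + 4e3 = (16, 0, 10).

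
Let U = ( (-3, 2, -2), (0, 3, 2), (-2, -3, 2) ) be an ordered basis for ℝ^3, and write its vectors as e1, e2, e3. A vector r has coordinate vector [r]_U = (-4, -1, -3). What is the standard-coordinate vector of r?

(18, -2, 0)

r = M [r]_U, where M has columns e1, ..., e3.
Carrying out the matrix-vector product, r = (18, -2, 0).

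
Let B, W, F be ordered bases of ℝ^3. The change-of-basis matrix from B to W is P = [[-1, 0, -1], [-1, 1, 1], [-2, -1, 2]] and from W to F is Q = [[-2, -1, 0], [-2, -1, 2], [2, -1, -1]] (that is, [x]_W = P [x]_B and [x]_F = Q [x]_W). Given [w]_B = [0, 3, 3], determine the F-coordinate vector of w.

Apply P to get W-coordinates [-3, 6, 3], then Q to get F-coordinates.
The result is [w]_F = [0, 6, -15].

[0, 6, -15]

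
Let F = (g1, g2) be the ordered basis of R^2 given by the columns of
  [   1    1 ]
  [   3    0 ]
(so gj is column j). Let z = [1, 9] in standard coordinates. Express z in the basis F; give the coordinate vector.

Write z = c_1 g1 + c_2 g2 and solve for the c_i.
System: c_1 + c_2 = 1, 3c_1 + 0c_2 = 9; solving gives c_1 = 3, c_2 = -2.
Check: 3g1 - 2g2 = [1, 9].

[3, -2]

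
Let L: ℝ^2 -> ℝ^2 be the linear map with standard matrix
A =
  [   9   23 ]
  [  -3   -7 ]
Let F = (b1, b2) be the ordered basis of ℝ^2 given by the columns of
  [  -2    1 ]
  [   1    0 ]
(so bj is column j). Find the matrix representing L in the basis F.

[[-1, -3], [3, 3]]

With P the matrix whose columns are b1, b2, [L]_F = P^(-1) A P.
Column by column: L(b1) = A b1 = <5, -1>; its F-coordinates <-1, 3> give column 1.
Continuing for each basis vector yields [L]_F = [[-1, -3], [3, 3]].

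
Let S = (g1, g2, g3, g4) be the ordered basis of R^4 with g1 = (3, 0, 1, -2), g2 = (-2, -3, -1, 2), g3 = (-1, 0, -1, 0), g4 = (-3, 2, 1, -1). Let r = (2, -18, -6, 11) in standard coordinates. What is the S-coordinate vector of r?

We seek scalars with c_1 g1 + ... + c_4 g4 = r; equivalently solve M c = r where the columns of M are g1, ..., g4.
Solving this 4x4 system gives c = (0, 4, -1, -3).
Check: 0·g1 + 4g2 - g3 - 3g4 = (2, -18, -6, 11).

(0, 4, -1, -3)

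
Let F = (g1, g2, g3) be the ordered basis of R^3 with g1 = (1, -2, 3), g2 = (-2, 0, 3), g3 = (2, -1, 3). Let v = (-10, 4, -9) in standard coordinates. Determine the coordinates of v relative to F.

(0, 1, -4)

We seek scalars with c_1 g1 + ... + c_3 g3 = v; equivalently solve M c = v where the columns of M are g1, ..., g3.
Solving this 3x3 system gives c = (0, 1, -4).
Check: 0·g1 + g2 - 4g3 = (-10, 4, -9).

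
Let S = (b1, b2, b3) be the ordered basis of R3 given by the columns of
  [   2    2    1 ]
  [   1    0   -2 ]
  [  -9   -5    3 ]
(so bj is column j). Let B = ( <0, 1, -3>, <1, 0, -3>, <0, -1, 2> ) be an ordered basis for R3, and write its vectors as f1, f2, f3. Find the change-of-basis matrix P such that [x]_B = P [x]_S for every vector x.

Column j of P is [bj]_B, since P maps S-coordinates to B-coordinates.
Expressing b1 in B: b1 = f1 + 2f2 + 0·f3, so column 1 of P is <1, 2, 0>.
Doing the same for each bj gives P = [[1, -1, -2], [2, 2, 1], [0, -1, 0]].

[[1, -1, -2], [2, 2, 1], [0, -1, 0]]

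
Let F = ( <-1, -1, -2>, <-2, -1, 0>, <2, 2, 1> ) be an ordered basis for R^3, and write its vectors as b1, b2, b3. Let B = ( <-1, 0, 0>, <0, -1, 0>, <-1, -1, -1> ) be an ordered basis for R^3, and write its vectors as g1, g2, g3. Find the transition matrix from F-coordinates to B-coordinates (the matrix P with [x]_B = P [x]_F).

[[-1, 2, -1], [-1, 1, -1], [2, 0, -1]]

Column j of P is [bj]_B, since P maps F-coordinates to B-coordinates.
Expressing b1 in B: b1 = -g1 - g2 + 2g3, so column 1 of P is <-1, -1, 2>.
Doing the same for each bj gives P = [[-1, 2, -1], [-1, 1, -1], [2, 0, -1]].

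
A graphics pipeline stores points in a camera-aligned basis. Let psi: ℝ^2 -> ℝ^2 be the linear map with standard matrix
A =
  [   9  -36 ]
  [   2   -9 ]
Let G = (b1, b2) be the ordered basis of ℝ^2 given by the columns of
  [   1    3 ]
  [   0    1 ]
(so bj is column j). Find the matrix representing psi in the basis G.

[[3, 0], [2, -3]]

Let P have columns b1, b2. Then [psi]_G = P^(-1) A P.
Here det P = 1, so P^(-1) is integer; computing A P first and then P^(-1)(A P) gives [[3, 0], [2, -3]].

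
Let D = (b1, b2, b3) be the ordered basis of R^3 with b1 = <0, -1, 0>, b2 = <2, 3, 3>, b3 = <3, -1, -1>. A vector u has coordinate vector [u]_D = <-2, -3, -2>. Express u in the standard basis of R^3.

The coordinates say u = -2b1 - 3b2 - 2b3; adding the scaled basis vectors gives <-12, -5, -7>.

<-12, -5, -7>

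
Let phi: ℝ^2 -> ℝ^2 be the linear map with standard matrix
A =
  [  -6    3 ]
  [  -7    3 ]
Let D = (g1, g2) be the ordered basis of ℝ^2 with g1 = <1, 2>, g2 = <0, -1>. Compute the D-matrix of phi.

[[0, -3], [1, -3]]

With P the matrix whose columns are g1, g2, [phi]_D = P^(-1) A P.
Column by column: phi(g1) = A g1 = <0, -1>; its D-coordinates <0, 1> give column 1.
Continuing for each basis vector yields [phi]_D = [[0, -3], [1, -3]].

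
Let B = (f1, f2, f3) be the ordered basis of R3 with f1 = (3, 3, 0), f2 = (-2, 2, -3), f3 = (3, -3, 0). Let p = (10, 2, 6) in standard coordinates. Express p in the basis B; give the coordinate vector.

(2, -2, 0)

We seek scalars with c_1 f1 + ... + c_3 f3 = p; equivalently solve M c = p where the columns of M are f1, ..., f3.
Row-reducing the augmented matrix [M | p] gives c = (2, -2, 0).
Check: 2f1 - 2f2 + 0·f3 = (10, 2, 6).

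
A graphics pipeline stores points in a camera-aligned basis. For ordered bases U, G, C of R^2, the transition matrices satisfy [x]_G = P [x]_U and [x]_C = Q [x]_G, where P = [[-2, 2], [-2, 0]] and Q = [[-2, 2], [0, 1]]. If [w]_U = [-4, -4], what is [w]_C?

[16, 8]

Composing the changes, [w]_C = Q P [w]_U.
Q P = [[0, -4], [-2, 0]]; applying this to [-4, -4] gives [16, 8].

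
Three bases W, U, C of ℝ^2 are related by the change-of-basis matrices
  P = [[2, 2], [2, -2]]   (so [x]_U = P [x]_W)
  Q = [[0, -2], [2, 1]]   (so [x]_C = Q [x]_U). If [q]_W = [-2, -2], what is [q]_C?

Composing the changes, [q]_C = Q P [q]_W.
Q P = [[-4, 4], [6, 2]]; applying this to [-2, -2] gives [0, -16].

[0, -16]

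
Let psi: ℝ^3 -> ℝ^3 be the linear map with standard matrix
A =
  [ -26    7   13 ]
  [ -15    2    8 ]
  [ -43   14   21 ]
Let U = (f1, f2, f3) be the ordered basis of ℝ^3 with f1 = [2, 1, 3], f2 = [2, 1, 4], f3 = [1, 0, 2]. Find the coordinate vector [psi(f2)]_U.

Column 2 of [psi]_U is the U-coordinate vector of psi(f2).
In standard coordinates psi(f2) = A f2 = [7, 4, 12].
Converting to U: [7, 4, 12] = 2f1 + 2f2 - f3, so the coordinate vector is [2, 2, -1].

[2, 2, -1]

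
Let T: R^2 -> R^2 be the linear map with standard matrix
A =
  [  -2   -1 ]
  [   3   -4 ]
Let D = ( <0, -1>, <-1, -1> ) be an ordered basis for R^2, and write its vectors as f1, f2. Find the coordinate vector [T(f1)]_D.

Compute T(f1) = A f1 = <1, 4> in standard coordinates.
Then write this in D-coordinates: solve for y in y_1 f1 + y_2 f2 = <1, 4>.
This gives y = <-3, -1>, which is column 1 of [T]_D.

<-3, -1>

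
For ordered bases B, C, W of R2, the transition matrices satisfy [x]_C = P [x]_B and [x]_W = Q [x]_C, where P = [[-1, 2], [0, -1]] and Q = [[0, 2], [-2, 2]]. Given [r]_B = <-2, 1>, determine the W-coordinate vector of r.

First [r]_C = P [r]_B = <4, -1>.
Then [r]_W = Q [r]_C = <-2, -10>.

<-2, -10>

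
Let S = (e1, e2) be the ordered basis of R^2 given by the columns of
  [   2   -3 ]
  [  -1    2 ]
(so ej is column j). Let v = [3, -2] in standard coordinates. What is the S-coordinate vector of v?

We seek scalars with c_1 e1 + c_2 e2 = v; equivalently solve M c = v where the columns of M are e1, e2.
System: 2c_1 - 3c_2 = 3, -c_1 + 2c_2 = -2; solving gives c_1 = 0, c_2 = -1.
Check: 0·e1 - e2 = [3, -2].

[0, -1]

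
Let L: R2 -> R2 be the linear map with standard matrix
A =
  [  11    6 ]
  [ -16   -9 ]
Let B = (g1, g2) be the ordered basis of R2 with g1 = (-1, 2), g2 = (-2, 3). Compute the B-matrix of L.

Let P have columns g1, g2. Then [L]_B = P^(-1) A P.
Here det P = 1, so P^(-1) is integer; computing A P first and then P^(-1)(A P) gives [[-1, -2], [0, 3]].

[[-1, -2], [0, 3]]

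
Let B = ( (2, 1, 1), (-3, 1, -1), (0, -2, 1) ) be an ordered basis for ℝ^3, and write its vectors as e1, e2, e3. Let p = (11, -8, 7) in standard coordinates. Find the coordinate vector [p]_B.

[p]_B is the unique c with M c = p, where M has columns e1, ..., e3.
Solving this 3x3 system gives c = (1, -3, 3).
Check: e1 - 3e2 + 3e3 = (11, -8, 7).

(1, -3, 3)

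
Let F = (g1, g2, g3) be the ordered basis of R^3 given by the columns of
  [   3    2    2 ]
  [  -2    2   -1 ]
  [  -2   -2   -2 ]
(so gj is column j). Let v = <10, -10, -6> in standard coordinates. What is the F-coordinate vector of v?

Write v = c_1 g1 + ... + c_3 g3 and solve for the c_i.
Gaussian elimination on [M | v] yields c = (4, -1, 0).
Check: 4g1 - g2 + 0·g3 = <10, -10, -6>.

<4, -1, 0>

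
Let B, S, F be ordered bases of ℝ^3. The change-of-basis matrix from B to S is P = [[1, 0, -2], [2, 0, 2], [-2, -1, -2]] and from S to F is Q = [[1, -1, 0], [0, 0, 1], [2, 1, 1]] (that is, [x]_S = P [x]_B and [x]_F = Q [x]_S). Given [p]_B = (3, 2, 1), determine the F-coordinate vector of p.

First [p]_S = P [p]_B = (1, 8, -10).
Then [p]_F = Q [p]_S = (-7, -10, 0).

(-7, -10, 0)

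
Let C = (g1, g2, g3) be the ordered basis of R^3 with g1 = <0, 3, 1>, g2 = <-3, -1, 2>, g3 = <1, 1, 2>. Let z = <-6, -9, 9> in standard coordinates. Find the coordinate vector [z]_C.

<-3, 3, 3>

[z]_C is the unique c with M c = z, where M has columns g1, ..., g3.
Row-reducing the augmented matrix [M | z] gives c = (-3, 3, 3).
Check: -3g1 + 3g2 + 3g3 = <-6, -9, 9>.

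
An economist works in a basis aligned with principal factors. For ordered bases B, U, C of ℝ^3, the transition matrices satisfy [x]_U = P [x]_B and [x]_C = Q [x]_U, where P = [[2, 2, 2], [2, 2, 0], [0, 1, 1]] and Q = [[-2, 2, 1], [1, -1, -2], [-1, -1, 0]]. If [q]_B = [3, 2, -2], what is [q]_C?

[8, -4, -16]

Composing the changes, [q]_C = Q P [q]_B.
Q P = [[0, 1, -3], [0, -2, 0], [-4, -4, -2]]; applying this to [3, 2, -2] gives [8, -4, -16].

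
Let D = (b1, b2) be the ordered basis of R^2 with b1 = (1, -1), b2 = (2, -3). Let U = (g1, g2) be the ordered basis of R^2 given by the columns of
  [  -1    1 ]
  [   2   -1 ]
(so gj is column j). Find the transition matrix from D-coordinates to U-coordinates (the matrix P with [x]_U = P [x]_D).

Take x = bj: its D-coordinates are the j-th standard unit vector, so P e_j — column j of P — equals [bj]_U.
b1 = 0·g1 + g2, giving column 1 = (0, 1); repeating for each j gives P = [[0, -1], [1, 1]].

[[0, -1], [1, 1]]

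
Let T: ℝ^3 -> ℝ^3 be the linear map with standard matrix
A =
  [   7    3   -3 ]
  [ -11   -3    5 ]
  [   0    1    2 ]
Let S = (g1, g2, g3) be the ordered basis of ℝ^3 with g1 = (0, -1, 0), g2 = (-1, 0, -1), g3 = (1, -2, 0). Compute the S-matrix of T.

[[1, -2, -1], [1, 2, 2], [-2, -2, 3]]

With P the matrix whose columns are g1, ..., g3, [T]_S = P^(-1) A P.
Column by column: T(g1) = A g1 = (-3, 3, -1); its S-coordinates (1, 1, -2) give column 1.
Continuing for each basis vector yields [T]_S = [[1, -2, -1], [1, 2, 2], [-2, -2, 3]].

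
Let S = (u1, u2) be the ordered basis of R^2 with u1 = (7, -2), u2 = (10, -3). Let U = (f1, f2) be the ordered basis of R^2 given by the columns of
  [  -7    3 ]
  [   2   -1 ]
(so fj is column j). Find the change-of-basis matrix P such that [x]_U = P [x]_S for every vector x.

Let M have columns uj and N have columns fj. Then for every x, N [x]_U = x = M [x]_S, so P = N^(-1) M.
Since det N = 1, N^(-1) has integer entries; multiplying gives P = [[-1, -1], [0, 1]].

[[-1, -1], [0, 1]]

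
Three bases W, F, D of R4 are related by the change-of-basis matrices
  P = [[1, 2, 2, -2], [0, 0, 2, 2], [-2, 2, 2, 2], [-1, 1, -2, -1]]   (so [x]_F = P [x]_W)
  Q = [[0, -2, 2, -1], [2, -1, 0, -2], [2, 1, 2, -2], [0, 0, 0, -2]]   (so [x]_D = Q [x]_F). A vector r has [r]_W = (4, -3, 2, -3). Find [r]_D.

First [r]_F = P [r]_W = (8, -2, -16, -8).
Then [r]_D = Q [r]_F = (-20, 34, -2, 16).

(-20, 34, -2, 16)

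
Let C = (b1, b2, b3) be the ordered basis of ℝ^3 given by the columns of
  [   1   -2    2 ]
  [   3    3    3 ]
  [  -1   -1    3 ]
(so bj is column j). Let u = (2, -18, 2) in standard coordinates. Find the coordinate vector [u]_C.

(-2, -3, -1)

Write u = c_1 b1 + ... + c_3 b3 and solve for the c_i.
Gaussian elimination on [M | u] yields c = (-2, -3, -1).
Check: -2b1 - 3b2 - b3 = (2, -18, 2).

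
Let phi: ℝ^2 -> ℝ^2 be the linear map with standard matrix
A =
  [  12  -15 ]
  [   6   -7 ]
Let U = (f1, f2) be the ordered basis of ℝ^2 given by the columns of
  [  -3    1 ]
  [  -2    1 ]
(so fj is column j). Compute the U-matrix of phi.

[[2, 2], [0, 3]]

Let P have columns f1, f2. Then [phi]_U = P^(-1) A P.
Here det P = -1, so P^(-1) is integer; computing A P first and then P^(-1)(A P) gives [[2, 2], [0, 3]].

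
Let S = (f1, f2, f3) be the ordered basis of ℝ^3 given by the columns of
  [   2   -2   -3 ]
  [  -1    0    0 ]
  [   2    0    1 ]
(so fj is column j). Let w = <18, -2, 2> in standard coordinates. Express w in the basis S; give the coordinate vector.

<2, -4, -2>

Write w = c_1 f1 + ... + c_3 f3 and solve for the c_i.
Solving this 3x3 system gives c = (2, -4, -2).
Check: 2f1 - 4f2 - 2f3 = <18, -2, 2>.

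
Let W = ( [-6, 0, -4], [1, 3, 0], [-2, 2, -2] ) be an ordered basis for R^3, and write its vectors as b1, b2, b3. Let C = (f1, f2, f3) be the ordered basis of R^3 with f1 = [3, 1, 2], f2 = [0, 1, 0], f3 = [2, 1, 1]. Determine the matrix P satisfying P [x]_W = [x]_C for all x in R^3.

[[-2, -1, -2], [2, 2, 2], [0, 2, 2]]

Column j of P is [bj]_C, since P maps W-coordinates to C-coordinates.
Expressing b1 in C: b1 = -2f1 + 2f2 + 0·f3, so column 1 of P is [-2, 2, 0].
Doing the same for each bj gives P = [[-2, -1, -2], [2, 2, 2], [0, 2, 2]].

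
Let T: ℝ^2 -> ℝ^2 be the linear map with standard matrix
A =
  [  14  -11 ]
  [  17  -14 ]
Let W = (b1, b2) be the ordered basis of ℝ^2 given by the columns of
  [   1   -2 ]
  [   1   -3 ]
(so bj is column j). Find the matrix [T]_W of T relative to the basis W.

The j-th column of [T]_W is [T(bj)]_W.
T(b1) = A b1 = <3, 3> = 3b1 + 0·b2, so column 1 is <3, 0>.
Repeating for b2 and assembling the columns gives [[3, -1], [0, -3]].

[[3, -1], [0, -3]]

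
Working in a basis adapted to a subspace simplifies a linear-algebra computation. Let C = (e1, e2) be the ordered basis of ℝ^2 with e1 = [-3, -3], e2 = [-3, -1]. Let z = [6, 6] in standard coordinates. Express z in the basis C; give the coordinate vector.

We seek scalars with c_1 e1 + c_2 e2 = z; equivalently solve M c = z where the columns of M are e1, e2.
System: -3c_1 - 3c_2 = 6, -3c_1 - c_2 = 6; solving gives c_1 = -2, c_2 = 0.
Check: -2e1 + 0·e2 = [6, 6].

[-2, 0]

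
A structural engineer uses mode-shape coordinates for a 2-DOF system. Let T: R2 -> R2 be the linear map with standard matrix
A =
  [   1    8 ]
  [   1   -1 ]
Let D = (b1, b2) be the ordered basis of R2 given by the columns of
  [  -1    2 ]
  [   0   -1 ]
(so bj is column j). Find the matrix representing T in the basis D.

[[3, 0], [1, -3]]

The j-th column of [T]_D is [T(bj)]_D.
T(b1) = A b1 = (-1, -1) = 3b1 + b2, so column 1 is (3, 1).
Repeating for b2 and assembling the columns gives [[3, 0], [1, -3]].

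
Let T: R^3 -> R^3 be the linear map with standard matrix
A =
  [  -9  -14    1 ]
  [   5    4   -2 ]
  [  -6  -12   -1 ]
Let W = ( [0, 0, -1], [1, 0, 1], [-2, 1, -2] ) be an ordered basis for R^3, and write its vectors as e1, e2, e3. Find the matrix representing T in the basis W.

The j-th column of [T]_W is [T(ej)]_W.
T(e1) = A e1 = [-1, 2, 1] = -2e1 + 3e2 + 2e3, so column 1 is [-2, 3, 2].
Repeating for e2, e3 and assembling the columns gives [[-2, -1, 0], [3, -2, -2], [2, 3, -2]].

[[-2, -1, 0], [3, -2, -2], [2, 3, -2]]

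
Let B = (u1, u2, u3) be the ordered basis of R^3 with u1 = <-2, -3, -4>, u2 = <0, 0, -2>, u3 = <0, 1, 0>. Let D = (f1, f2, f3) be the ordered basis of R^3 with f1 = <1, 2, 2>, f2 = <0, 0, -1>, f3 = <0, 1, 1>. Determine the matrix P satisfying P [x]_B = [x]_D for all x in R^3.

Column j of P is [uj]_D, since P maps B-coordinates to D-coordinates.
Expressing u1 in D: u1 = -2f1 + f2 + f3, so column 1 of P is <-2, 1, 1>.
Doing the same for each uj gives P = [[-2, 0, 0], [1, 2, 1], [1, 0, 1]].

[[-2, 0, 0], [1, 2, 1], [1, 0, 1]]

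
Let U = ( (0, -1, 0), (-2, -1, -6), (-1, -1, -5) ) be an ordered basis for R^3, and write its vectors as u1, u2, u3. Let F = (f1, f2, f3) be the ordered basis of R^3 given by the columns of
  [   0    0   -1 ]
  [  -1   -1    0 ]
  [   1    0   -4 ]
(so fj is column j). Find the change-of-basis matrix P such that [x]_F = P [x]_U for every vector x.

Column j of P is [uj]_F, since P maps U-coordinates to F-coordinates.
Expressing u1 in F: u1 = 0·f1 + f2 + 0·f3, so column 1 of P is (0, 1, 0).
Doing the same for each uj gives P = [[0, 2, -1], [1, -1, 2], [0, 2, 1]].

[[0, 2, -1], [1, -1, 2], [0, 2, 1]]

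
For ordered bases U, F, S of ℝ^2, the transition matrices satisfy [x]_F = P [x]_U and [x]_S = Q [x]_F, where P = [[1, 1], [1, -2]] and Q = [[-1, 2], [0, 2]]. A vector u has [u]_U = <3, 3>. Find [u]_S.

<-12, -6>

First [u]_F = P [u]_U = <6, -3>.
Then [u]_S = Q [u]_F = <-12, -6>.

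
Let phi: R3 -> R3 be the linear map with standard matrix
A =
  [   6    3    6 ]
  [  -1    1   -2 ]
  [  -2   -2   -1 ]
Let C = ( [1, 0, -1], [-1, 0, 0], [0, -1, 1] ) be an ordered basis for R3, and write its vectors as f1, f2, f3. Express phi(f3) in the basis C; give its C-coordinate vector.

Column 3 of [phi]_C is the C-coordinate vector of phi(f3).
In standard coordinates phi(f3) = A f3 = [3, -3, 1].
Converting to C: [3, -3, 1] = 2f1 - f2 + 3f3, so the coordinate vector is [2, -1, 3].

[2, -1, 3]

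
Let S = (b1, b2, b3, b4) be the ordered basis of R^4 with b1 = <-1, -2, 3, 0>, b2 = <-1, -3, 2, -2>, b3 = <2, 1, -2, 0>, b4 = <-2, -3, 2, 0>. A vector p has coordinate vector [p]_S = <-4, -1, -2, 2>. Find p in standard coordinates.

p = M [p]_S, where M has columns b1, ..., b4.
Carrying out the matrix-vector product, p = <-3, 3, -6, 2>.

<-3, 3, -6, 2>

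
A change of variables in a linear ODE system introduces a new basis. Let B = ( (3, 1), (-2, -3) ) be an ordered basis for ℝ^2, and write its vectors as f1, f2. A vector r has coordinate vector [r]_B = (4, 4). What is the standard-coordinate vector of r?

r = M [r]_B, where M has columns f1, f2.
Carrying out the matrix-vector product, r = (4, -8).

(4, -8)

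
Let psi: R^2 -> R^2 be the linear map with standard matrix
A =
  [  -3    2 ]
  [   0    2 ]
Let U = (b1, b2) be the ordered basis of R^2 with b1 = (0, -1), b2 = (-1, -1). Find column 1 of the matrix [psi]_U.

Column 1 of [psi]_U is the U-coordinate vector of psi(b1).
In standard coordinates psi(b1) = A b1 = (-2, -2).
Converting to U: (-2, -2) = 0·b1 + 2b2, so the coordinate vector is (0, 2).

(0, 2)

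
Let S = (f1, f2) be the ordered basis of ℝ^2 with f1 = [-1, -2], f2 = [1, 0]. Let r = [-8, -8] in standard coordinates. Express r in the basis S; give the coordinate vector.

We seek scalars with c_1 f1 + c_2 f2 = r; equivalently solve M c = r where the columns of M are f1, f2.
System: -c_1 + c_2 = -8, -2c_1 + 0c_2 = -8; solving gives c_1 = 4, c_2 = -4.
Check: 4f1 - 4f2 = [-8, -8].

[4, -4]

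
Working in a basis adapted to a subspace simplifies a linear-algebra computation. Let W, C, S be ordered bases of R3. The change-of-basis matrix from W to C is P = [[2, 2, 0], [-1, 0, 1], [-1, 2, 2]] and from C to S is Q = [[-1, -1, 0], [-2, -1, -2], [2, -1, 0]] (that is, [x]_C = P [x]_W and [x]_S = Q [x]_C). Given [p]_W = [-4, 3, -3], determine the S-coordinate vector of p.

Composing the changes, [p]_S = Q P [p]_W.
Q P = [[-1, -2, -1], [-1, -8, -5], [5, 4, -1]]; applying this to [-4, 3, -3] gives [1, -5, -5].

[1, -5, -5]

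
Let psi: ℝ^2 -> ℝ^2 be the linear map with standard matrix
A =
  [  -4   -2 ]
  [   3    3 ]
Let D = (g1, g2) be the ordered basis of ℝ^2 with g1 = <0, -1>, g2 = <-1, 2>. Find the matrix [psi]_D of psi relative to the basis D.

With P the matrix whose columns are g1, g2, [psi]_D = P^(-1) A P.
Column by column: psi(g1) = A g1 = <2, -3>; its D-coordinates <-1, -2> give column 1.
Continuing for each basis vector yields [psi]_D = [[-1, -3], [-2, 0]].

[[-1, -3], [-2, 0]]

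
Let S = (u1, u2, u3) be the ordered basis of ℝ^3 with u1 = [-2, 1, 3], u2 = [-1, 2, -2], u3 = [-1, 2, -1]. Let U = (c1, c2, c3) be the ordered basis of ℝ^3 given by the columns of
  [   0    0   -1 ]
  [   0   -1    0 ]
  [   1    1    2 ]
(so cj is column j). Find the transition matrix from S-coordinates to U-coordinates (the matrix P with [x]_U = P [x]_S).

[[0, -2, -1], [-1, -2, -2], [2, 1, 1]]

Take x = uj: its S-coordinates are the j-th standard unit vector, so P e_j — column j of P — equals [uj]_U.
u1 = 0·c1 - c2 + 2c3, giving column 1 = [0, -1, 2]; repeating for each j gives P = [[0, -2, -1], [-1, -2, -2], [2, 1, 1]].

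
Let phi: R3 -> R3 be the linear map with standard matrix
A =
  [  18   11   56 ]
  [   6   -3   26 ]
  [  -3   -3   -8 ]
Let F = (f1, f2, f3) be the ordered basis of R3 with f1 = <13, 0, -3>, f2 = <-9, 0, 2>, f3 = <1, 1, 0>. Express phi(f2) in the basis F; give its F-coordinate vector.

<-3, 1, -2>

Column 2 of [phi]_F is the F-coordinate vector of phi(f2).
In standard coordinates phi(f2) = A f2 = <-50, -2, 11>.
Converting to F: <-50, -2, 11> = -3f1 + f2 - 2f3, so the coordinate vector is <-3, 1, -2>.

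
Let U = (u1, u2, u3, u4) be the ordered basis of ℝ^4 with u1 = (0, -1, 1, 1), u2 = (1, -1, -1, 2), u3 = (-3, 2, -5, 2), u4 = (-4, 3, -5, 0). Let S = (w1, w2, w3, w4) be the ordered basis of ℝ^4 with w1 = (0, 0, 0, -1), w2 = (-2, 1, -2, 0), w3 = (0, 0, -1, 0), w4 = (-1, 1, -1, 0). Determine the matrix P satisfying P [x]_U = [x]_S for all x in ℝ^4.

[[-1, -2, -2, 0], [1, 0, 1, 1], [-1, 2, 2, 1], [-2, -1, 1, 2]]

Column j of P is [uj]_S, since P maps U-coordinates to S-coordinates.
Expressing u1 in S: u1 = -w1 + w2 - w3 - 2w4, so column 1 of P is (-1, 1, -1, -2).
Doing the same for each uj gives P = [[-1, -2, -2, 0], [1, 0, 1, 1], [-1, 2, 2, 1], [-2, -1, 1, 2]].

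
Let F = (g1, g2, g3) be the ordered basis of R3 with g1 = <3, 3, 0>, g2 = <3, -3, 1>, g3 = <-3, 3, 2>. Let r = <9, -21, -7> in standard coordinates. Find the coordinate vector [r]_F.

<-2, 1, -4>

[r]_F is the unique c with M c = r, where M has columns g1, ..., g3.
Solving this 3x3 system gives c = (-2, 1, -4).
Check: -2g1 + g2 - 4g3 = <9, -21, -7>.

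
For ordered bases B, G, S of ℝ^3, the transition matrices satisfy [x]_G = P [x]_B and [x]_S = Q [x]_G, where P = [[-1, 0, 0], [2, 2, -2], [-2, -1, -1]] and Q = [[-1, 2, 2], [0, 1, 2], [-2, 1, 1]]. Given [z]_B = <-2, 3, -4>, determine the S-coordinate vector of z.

Apply P to get G-coordinates <2, 10, 5>, then Q to get S-coordinates.
The result is [z]_S = <28, 20, 11>.

<28, 20, 11>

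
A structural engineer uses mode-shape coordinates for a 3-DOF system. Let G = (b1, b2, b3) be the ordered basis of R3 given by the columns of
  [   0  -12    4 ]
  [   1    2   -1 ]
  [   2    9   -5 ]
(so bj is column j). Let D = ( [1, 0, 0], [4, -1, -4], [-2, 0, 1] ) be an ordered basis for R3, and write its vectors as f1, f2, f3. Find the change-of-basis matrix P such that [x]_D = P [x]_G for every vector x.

Take x = bj: its G-coordinates are the j-th standard unit vector, so P e_j — column j of P — equals [bj]_D.
b1 = 0·f1 - f2 - 2f3, giving column 1 = [0, -1, -2]; repeating for each j gives P = [[0, -2, -2], [-1, -2, 1], [-2, 1, -1]].

[[0, -2, -2], [-1, -2, 1], [-2, 1, -1]]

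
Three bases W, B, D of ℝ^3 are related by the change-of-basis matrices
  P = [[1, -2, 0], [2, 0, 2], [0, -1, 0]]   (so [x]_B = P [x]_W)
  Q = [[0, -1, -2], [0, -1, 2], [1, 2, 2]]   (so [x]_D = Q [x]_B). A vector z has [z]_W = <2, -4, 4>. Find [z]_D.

<-20, -4, 42>

Apply P to get B-coordinates <10, 12, 4>, then Q to get D-coordinates.
The result is [z]_D = <-20, -4, 42>.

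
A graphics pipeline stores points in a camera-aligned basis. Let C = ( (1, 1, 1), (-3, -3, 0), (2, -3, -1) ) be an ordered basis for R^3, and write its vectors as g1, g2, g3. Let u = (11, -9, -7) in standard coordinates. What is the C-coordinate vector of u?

[u]_C is the unique c with M c = u, where M has columns g1, ..., g3.
Solving this 3x3 system gives c = (-3, -2, 4).
Check: -3g1 - 2g2 + 4g3 = (11, -9, -7).

(-3, -2, 4)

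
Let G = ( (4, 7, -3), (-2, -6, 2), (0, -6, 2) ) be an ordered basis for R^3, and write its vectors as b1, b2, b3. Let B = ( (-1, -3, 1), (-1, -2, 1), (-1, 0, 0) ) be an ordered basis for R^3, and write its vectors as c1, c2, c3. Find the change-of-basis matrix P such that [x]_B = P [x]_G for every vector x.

Let M have columns bj and N have columns cj. Then for every x, N [x]_B = x = M [x]_G, so P = N^(-1) M.
Since det N = 1, N^(-1) has integer entries; multiplying gives P = [[-1, 2, 2], [-2, 0, 0], [-1, 0, -2]].

[[-1, 2, 2], [-2, 0, 0], [-1, 0, -2]]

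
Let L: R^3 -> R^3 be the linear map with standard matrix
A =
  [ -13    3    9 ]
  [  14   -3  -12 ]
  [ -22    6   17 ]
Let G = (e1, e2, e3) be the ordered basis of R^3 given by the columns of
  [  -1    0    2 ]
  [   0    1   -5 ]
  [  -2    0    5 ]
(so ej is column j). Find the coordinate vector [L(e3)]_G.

Column 3 of [L]_G is the G-coordinate vector of L(e3).
In standard coordinates L(e3) = A e3 = <4, -17, 11>.
Converting to G: <4, -17, 11> = 2e1 - 2e2 + 3e3, so the coordinate vector is <2, -2, 3>.

<2, -2, 3>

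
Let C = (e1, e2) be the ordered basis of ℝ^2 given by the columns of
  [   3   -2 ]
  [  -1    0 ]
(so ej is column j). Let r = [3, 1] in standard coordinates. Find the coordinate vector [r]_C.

[-1, -3]

We seek scalars with c_1 e1 + c_2 e2 = r; equivalently solve M c = r where the columns of M are e1, e2.
System: 3c_1 - 2c_2 = 3, -c_1 + 0c_2 = 1; solving gives c_1 = -1, c_2 = -3.
Check: -e1 - 3e2 = [3, 1].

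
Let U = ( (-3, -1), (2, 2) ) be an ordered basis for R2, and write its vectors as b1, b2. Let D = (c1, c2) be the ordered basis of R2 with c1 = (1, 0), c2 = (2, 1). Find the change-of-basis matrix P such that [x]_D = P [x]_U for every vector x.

Take x = bj: its U-coordinates are the j-th standard unit vector, so P e_j — column j of P — equals [bj]_D.
b1 = -c1 - c2, giving column 1 = (-1, -1); repeating for each j gives P = [[-1, -2], [-1, 2]].

[[-1, -2], [-1, 2]]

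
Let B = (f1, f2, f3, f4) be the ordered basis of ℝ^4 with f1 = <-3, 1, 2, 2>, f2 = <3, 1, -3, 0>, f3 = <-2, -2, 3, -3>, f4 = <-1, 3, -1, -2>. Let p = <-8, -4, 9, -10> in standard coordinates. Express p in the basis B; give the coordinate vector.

<-1, -2, 2, 1>

Write p = c_1 f1 + ... + c_4 f4 and solve for the c_i.
Solving this 4x4 system gives c = (-1, -2, 2, 1).
Check: -f1 - 2f2 + 2f3 + f4 = <-8, -4, 9, -10>.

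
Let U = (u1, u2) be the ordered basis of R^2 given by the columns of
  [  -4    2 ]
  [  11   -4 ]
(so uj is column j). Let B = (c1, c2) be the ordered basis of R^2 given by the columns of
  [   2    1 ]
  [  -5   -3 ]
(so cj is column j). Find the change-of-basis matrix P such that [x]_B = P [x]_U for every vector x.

[[-1, 2], [-2, -2]]

Column j of P is [uj]_B, since P maps U-coordinates to B-coordinates.
Expressing u1 in B: u1 = -c1 - 2c2, so column 1 of P is <-1, -2>.
Doing the same for each uj gives P = [[-1, 2], [-2, -2]].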